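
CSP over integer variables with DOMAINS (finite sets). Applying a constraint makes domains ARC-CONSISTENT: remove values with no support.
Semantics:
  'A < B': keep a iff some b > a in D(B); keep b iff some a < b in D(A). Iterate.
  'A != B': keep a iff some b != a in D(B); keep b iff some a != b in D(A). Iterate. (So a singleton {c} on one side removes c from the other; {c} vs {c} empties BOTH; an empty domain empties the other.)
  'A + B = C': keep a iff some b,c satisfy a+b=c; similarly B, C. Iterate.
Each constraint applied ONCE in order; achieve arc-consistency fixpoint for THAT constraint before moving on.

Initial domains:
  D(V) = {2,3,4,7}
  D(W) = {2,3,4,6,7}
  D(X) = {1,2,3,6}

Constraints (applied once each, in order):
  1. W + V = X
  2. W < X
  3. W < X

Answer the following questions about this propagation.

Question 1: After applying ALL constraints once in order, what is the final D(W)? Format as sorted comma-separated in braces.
Answer: {2,3,4}

Derivation:
Constraint 1 (W + V = X) on D(W)={2,3,4,6,7} D(V)={2,3,4,7} D(X)={1,2,3,6}: W {2,3,4,6,7}->{2,3,4}; V {2,3,4,7}->{2,3,4}; X {1,2,3,6}->{6}
Constraint 2 (W < X) on D(W)={2,3,4} D(X)={6}: no change
Constraint 3 (W < X) on D(W)={2,3,4} D(X)={6}: no change
So after all 3 constraints: D(W) = {2,3,4}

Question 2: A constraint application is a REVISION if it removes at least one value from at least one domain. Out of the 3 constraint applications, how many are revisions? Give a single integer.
Answer: 1

Derivation:
Constraint 1 (W + V = X) on D(W)={2,3,4,6,7} D(V)={2,3,4,7} D(X)={1,2,3,6}: W {2,3,4,6,7}->{2,3,4}; V {2,3,4,7}->{2,3,4}; X {1,2,3,6}->{6} => REVISION
Constraint 2 (W < X) on D(W)={2,3,4} D(X)={6}: no change => not a revision
Constraint 3 (W < X) on D(W)={2,3,4} D(X)={6}: no change => not a revision
Total revisions = 1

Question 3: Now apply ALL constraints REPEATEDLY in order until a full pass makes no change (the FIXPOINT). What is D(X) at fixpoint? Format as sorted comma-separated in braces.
Answer: {6}

Derivation:
pass 0 (initial): D(X)={1,2,3,6}
pass 1: V {2,3,4,7}->{2,3,4}; W {2,3,4,6,7}->{2,3,4}; X {1,2,3,6}->{6}
pass 2: no change
Fixpoint after 2 passes: D(X) = {6}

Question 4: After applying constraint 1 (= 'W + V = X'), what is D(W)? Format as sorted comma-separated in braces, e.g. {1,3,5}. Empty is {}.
Answer: {2,3,4}

Derivation:
Constraint 1 (W + V = X) on D(W)={2,3,4,6,7} D(V)={2,3,4,7} D(X)={1,2,3,6}: W {2,3,4,6,7}->{2,3,4}; V {2,3,4,7}->{2,3,4}; X {1,2,3,6}->{6}
So after constraint 1: D(W) = {2,3,4}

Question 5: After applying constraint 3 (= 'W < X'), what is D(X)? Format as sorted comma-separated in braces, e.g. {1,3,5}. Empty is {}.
Constraint 1 (W + V = X) on D(W)={2,3,4,6,7} D(V)={2,3,4,7} D(X)={1,2,3,6}: W {2,3,4,6,7}->{2,3,4}; V {2,3,4,7}->{2,3,4}; X {1,2,3,6}->{6}
Constraint 2 (W < X) on D(W)={2,3,4} D(X)={6}: no change
Constraint 3 (W < X) on D(W)={2,3,4} D(X)={6}: no change
So after constraint 3: D(X) = {6}

Answer: {6}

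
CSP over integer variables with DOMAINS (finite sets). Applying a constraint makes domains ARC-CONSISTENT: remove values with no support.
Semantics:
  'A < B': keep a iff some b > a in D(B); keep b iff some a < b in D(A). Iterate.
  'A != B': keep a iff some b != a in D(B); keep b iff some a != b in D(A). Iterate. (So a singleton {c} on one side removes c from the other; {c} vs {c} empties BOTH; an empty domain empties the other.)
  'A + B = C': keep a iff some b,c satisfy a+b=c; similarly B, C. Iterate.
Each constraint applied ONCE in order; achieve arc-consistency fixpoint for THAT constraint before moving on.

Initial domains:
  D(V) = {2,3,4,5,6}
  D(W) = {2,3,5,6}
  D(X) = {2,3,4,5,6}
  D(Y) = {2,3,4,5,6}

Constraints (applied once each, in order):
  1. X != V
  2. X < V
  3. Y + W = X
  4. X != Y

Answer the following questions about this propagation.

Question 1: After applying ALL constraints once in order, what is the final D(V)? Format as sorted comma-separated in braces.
Answer: {3,4,5,6}

Derivation:
Constraint 1 (X != V) on D(X)={2,3,4,5,6} D(V)={2,3,4,5,6}: no change
Constraint 2 (X < V) on D(X)={2,3,4,5,6} D(V)={2,3,4,5,6}: X {2,3,4,5,6}->{2,3,4,5}; V {2,3,4,5,6}->{3,4,5,6}
Constraint 3 (Y + W = X) on D(Y)={2,3,4,5,6} D(W)={2,3,5,6} D(X)={2,3,4,5}: Y {2,3,4,5,6}->{2,3}; W {2,3,5,6}->{2,3}; X {2,3,4,5}->{4,5}
Constraint 4 (X != Y) on D(X)={4,5} D(Y)={2,3}: no change
So after all 4 constraints: D(V) = {3,4,5,6}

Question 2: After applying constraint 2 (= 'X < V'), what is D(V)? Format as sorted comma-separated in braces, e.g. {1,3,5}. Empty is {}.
Answer: {3,4,5,6}

Derivation:
Constraint 1 (X != V) on D(X)={2,3,4,5,6} D(V)={2,3,4,5,6}: no change
Constraint 2 (X < V) on D(X)={2,3,4,5,6} D(V)={2,3,4,5,6}: X {2,3,4,5,6}->{2,3,4,5}; V {2,3,4,5,6}->{3,4,5,6}
So after constraint 2: D(V) = {3,4,5,6}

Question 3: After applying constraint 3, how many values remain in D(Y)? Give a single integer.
Answer: 2

Derivation:
Constraint 1 (X != V) on D(X)={2,3,4,5,6} D(V)={2,3,4,5,6}: no change
Constraint 2 (X < V) on D(X)={2,3,4,5,6} D(V)={2,3,4,5,6}: X {2,3,4,5,6}->{2,3,4,5}; V {2,3,4,5,6}->{3,4,5,6}
Constraint 3 (Y + W = X) on D(Y)={2,3,4,5,6} D(W)={2,3,5,6} D(X)={2,3,4,5}: Y {2,3,4,5,6}->{2,3}; W {2,3,5,6}->{2,3}; X {2,3,4,5}->{4,5}
So after constraint 3: D(Y)={2,3}, size = 2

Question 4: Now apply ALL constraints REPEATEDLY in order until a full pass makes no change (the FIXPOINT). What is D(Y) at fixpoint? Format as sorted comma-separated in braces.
pass 0 (initial): D(Y)={2,3,4,5,6}
pass 1: V {2,3,4,5,6}->{3,4,5,6}; W {2,3,5,6}->{2,3}; X {2,3,4,5,6}->{4,5}; Y {2,3,4,5,6}->{2,3}
pass 2: V {3,4,5,6}->{5,6}
pass 3: no change
Fixpoint after 3 passes: D(Y) = {2,3}

Answer: {2,3}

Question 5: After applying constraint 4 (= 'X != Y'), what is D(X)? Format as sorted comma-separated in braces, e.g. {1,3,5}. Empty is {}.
Constraint 1 (X != V) on D(X)={2,3,4,5,6} D(V)={2,3,4,5,6}: no change
Constraint 2 (X < V) on D(X)={2,3,4,5,6} D(V)={2,3,4,5,6}: X {2,3,4,5,6}->{2,3,4,5}; V {2,3,4,5,6}->{3,4,5,6}
Constraint 3 (Y + W = X) on D(Y)={2,3,4,5,6} D(W)={2,3,5,6} D(X)={2,3,4,5}: Y {2,3,4,5,6}->{2,3}; W {2,3,5,6}->{2,3}; X {2,3,4,5}->{4,5}
Constraint 4 (X != Y) on D(X)={4,5} D(Y)={2,3}: no change
So after constraint 4: D(X) = {4,5}

Answer: {4,5}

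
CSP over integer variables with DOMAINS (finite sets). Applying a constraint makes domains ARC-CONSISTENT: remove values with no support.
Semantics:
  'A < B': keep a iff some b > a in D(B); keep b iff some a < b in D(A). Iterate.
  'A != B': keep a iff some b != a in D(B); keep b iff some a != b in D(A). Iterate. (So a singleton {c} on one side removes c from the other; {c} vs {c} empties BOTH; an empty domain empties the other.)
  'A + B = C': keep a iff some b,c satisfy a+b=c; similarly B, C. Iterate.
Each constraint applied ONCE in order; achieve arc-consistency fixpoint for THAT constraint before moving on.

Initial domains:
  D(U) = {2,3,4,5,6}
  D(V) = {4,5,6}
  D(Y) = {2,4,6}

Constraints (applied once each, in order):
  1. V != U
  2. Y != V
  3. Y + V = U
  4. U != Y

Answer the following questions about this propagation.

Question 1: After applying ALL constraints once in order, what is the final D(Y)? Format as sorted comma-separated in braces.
Constraint 1 (V != U) on D(V)={4,5,6} D(U)={2,3,4,5,6}: no change
Constraint 2 (Y != V) on D(Y)={2,4,6} D(V)={4,5,6}: no change
Constraint 3 (Y + V = U) on D(Y)={2,4,6} D(V)={4,5,6} D(U)={2,3,4,5,6}: Y {2,4,6}->{2}; V {4,5,6}->{4}; U {2,3,4,5,6}->{6}
Constraint 4 (U != Y) on D(U)={6} D(Y)={2}: no change
So after all 4 constraints: D(Y) = {2}

Answer: {2}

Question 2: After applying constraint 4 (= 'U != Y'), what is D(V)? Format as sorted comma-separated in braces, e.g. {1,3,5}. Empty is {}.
Answer: {4}

Derivation:
Constraint 1 (V != U) on D(V)={4,5,6} D(U)={2,3,4,5,6}: no change
Constraint 2 (Y != V) on D(Y)={2,4,6} D(V)={4,5,6}: no change
Constraint 3 (Y + V = U) on D(Y)={2,4,6} D(V)={4,5,6} D(U)={2,3,4,5,6}: Y {2,4,6}->{2}; V {4,5,6}->{4}; U {2,3,4,5,6}->{6}
Constraint 4 (U != Y) on D(U)={6} D(Y)={2}: no change
So after constraint 4: D(V) = {4}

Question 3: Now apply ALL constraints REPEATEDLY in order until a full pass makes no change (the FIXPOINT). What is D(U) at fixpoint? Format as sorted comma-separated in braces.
Answer: {6}

Derivation:
pass 0 (initial): D(U)={2,3,4,5,6}
pass 1: U {2,3,4,5,6}->{6}; V {4,5,6}->{4}; Y {2,4,6}->{2}
pass 2: no change
Fixpoint after 2 passes: D(U) = {6}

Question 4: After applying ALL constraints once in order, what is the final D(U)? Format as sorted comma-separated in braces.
Constraint 1 (V != U) on D(V)={4,5,6} D(U)={2,3,4,5,6}: no change
Constraint 2 (Y != V) on D(Y)={2,4,6} D(V)={4,5,6}: no change
Constraint 3 (Y + V = U) on D(Y)={2,4,6} D(V)={4,5,6} D(U)={2,3,4,5,6}: Y {2,4,6}->{2}; V {4,5,6}->{4}; U {2,3,4,5,6}->{6}
Constraint 4 (U != Y) on D(U)={6} D(Y)={2}: no change
So after all 4 constraints: D(U) = {6}

Answer: {6}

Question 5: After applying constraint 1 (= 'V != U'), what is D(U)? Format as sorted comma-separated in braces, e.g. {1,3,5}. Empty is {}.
Constraint 1 (V != U) on D(V)={4,5,6} D(U)={2,3,4,5,6}: no change
So after constraint 1: D(U) = {2,3,4,5,6}

Answer: {2,3,4,5,6}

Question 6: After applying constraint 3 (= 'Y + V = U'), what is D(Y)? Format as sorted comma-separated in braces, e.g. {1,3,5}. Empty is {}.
Answer: {2}

Derivation:
Constraint 1 (V != U) on D(V)={4,5,6} D(U)={2,3,4,5,6}: no change
Constraint 2 (Y != V) on D(Y)={2,4,6} D(V)={4,5,6}: no change
Constraint 3 (Y + V = U) on D(Y)={2,4,6} D(V)={4,5,6} D(U)={2,3,4,5,6}: Y {2,4,6}->{2}; V {4,5,6}->{4}; U {2,3,4,5,6}->{6}
So after constraint 3: D(Y) = {2}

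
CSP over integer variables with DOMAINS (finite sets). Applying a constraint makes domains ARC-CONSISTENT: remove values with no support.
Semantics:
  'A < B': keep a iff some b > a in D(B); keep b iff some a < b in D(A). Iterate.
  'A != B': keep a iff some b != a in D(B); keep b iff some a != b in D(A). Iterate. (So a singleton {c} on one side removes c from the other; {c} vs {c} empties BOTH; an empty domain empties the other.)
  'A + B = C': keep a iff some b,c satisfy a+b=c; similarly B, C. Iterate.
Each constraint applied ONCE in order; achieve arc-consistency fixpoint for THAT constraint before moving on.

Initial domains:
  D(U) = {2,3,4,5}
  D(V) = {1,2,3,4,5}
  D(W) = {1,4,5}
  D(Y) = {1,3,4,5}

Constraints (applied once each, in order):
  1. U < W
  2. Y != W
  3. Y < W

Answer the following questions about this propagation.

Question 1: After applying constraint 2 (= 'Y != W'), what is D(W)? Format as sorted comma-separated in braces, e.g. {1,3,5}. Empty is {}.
Constraint 1 (U < W) on D(U)={2,3,4,5} D(W)={1,4,5}: U {2,3,4,5}->{2,3,4}; W {1,4,5}->{4,5}
Constraint 2 (Y != W) on D(Y)={1,3,4,5} D(W)={4,5}: no change
So after constraint 2: D(W) = {4,5}

Answer: {4,5}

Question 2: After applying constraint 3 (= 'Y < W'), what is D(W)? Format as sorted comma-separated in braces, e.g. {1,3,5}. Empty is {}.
Constraint 1 (U < W) on D(U)={2,3,4,5} D(W)={1,4,5}: U {2,3,4,5}->{2,3,4}; W {1,4,5}->{4,5}
Constraint 2 (Y != W) on D(Y)={1,3,4,5} D(W)={4,5}: no change
Constraint 3 (Y < W) on D(Y)={1,3,4,5} D(W)={4,5}: Y {1,3,4,5}->{1,3,4}
So after constraint 3: D(W) = {4,5}

Answer: {4,5}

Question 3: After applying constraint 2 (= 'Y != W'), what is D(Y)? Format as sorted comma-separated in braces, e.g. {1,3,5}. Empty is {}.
Constraint 1 (U < W) on D(U)={2,3,4,5} D(W)={1,4,5}: U {2,3,4,5}->{2,3,4}; W {1,4,5}->{4,5}
Constraint 2 (Y != W) on D(Y)={1,3,4,5} D(W)={4,5}: no change
So after constraint 2: D(Y) = {1,3,4,5}

Answer: {1,3,4,5}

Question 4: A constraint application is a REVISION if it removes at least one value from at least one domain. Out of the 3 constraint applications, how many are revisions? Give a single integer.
Constraint 1 (U < W) on D(U)={2,3,4,5} D(W)={1,4,5}: U {2,3,4,5}->{2,3,4}; W {1,4,5}->{4,5} => REVISION
Constraint 2 (Y != W) on D(Y)={1,3,4,5} D(W)={4,5}: no change => not a revision
Constraint 3 (Y < W) on D(Y)={1,3,4,5} D(W)={4,5}: Y {1,3,4,5}->{1,3,4} => REVISION
Total revisions = 2

Answer: 2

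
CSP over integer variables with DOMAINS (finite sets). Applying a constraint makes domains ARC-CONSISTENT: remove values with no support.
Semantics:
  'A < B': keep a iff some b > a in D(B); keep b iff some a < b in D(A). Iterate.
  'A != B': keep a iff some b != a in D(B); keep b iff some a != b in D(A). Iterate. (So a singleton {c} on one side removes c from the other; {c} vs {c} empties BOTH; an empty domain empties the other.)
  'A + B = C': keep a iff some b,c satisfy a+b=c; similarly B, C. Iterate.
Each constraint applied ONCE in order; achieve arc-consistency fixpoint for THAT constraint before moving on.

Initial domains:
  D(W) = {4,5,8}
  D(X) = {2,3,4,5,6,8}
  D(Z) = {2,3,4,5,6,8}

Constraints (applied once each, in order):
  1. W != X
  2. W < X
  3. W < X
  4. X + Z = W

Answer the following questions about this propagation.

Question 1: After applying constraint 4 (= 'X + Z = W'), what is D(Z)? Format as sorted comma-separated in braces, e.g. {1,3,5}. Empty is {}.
Constraint 1 (W != X) on D(W)={4,5,8} D(X)={2,3,4,5,6,8}: no change
Constraint 2 (W < X) on D(W)={4,5,8} D(X)={2,3,4,5,6,8}: W {4,5,8}->{4,5}; X {2,3,4,5,6,8}->{5,6,8}
Constraint 3 (W < X) on D(W)={4,5} D(X)={5,6,8}: no change
Constraint 4 (X + Z = W) on D(X)={5,6,8} D(Z)={2,3,4,5,6,8} D(W)={4,5}: X {5,6,8}->{}; Z {2,3,4,5,6,8}->{}; W {4,5}->{}
So after constraint 4: D(Z) = {}

Answer: {}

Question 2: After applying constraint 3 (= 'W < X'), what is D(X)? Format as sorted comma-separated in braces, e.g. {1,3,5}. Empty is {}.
Answer: {5,6,8}

Derivation:
Constraint 1 (W != X) on D(W)={4,5,8} D(X)={2,3,4,5,6,8}: no change
Constraint 2 (W < X) on D(W)={4,5,8} D(X)={2,3,4,5,6,8}: W {4,5,8}->{4,5}; X {2,3,4,5,6,8}->{5,6,8}
Constraint 3 (W < X) on D(W)={4,5} D(X)={5,6,8}: no change
So after constraint 3: D(X) = {5,6,8}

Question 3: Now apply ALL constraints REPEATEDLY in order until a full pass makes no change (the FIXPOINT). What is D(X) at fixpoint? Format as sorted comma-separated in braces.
Answer: {}

Derivation:
pass 0 (initial): D(X)={2,3,4,5,6,8}
pass 1: W {4,5,8}->{}; X {2,3,4,5,6,8}->{}; Z {2,3,4,5,6,8}->{}
pass 2: no change
Fixpoint after 2 passes: D(X) = {}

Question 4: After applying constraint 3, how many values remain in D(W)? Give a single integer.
Answer: 2

Derivation:
Constraint 1 (W != X) on D(W)={4,5,8} D(X)={2,3,4,5,6,8}: no change
Constraint 2 (W < X) on D(W)={4,5,8} D(X)={2,3,4,5,6,8}: W {4,5,8}->{4,5}; X {2,3,4,5,6,8}->{5,6,8}
Constraint 3 (W < X) on D(W)={4,5} D(X)={5,6,8}: no change
So after constraint 3: D(W)={4,5}, size = 2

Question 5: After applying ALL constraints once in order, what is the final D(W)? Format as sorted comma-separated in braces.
Constraint 1 (W != X) on D(W)={4,5,8} D(X)={2,3,4,5,6,8}: no change
Constraint 2 (W < X) on D(W)={4,5,8} D(X)={2,3,4,5,6,8}: W {4,5,8}->{4,5}; X {2,3,4,5,6,8}->{5,6,8}
Constraint 3 (W < X) on D(W)={4,5} D(X)={5,6,8}: no change
Constraint 4 (X + Z = W) on D(X)={5,6,8} D(Z)={2,3,4,5,6,8} D(W)={4,5}: X {5,6,8}->{}; Z {2,3,4,5,6,8}->{}; W {4,5}->{}
So after all 4 constraints: D(W) = {}

Answer: {}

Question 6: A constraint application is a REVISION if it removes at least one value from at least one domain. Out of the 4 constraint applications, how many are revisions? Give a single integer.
Constraint 1 (W != X) on D(W)={4,5,8} D(X)={2,3,4,5,6,8}: no change => not a revision
Constraint 2 (W < X) on D(W)={4,5,8} D(X)={2,3,4,5,6,8}: W {4,5,8}->{4,5}; X {2,3,4,5,6,8}->{5,6,8} => REVISION
Constraint 3 (W < X) on D(W)={4,5} D(X)={5,6,8}: no change => not a revision
Constraint 4 (X + Z = W) on D(X)={5,6,8} D(Z)={2,3,4,5,6,8} D(W)={4,5}: X {5,6,8}->{}; Z {2,3,4,5,6,8}->{}; W {4,5}->{} => REVISION
Total revisions = 2

Answer: 2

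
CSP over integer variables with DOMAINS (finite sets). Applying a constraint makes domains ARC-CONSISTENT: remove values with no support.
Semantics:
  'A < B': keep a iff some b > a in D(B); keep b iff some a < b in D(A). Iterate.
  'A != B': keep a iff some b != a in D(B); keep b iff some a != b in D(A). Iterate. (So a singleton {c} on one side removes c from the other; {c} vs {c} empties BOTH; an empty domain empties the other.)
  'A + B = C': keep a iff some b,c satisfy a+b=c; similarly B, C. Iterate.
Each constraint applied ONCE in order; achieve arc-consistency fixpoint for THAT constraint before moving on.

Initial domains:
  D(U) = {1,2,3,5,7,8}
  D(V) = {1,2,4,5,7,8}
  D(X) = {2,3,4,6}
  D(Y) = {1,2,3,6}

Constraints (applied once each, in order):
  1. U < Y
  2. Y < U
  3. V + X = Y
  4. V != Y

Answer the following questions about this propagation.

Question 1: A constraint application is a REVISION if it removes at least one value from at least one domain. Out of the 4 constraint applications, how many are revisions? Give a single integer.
Answer: 3

Derivation:
Constraint 1 (U < Y) on D(U)={1,2,3,5,7,8} D(Y)={1,2,3,6}: U {1,2,3,5,7,8}->{1,2,3,5}; Y {1,2,3,6}->{2,3,6} => REVISION
Constraint 2 (Y < U) on D(Y)={2,3,6} D(U)={1,2,3,5}: Y {2,3,6}->{2,3}; U {1,2,3,5}->{3,5} => REVISION
Constraint 3 (V + X = Y) on D(V)={1,2,4,5,7,8} D(X)={2,3,4,6} D(Y)={2,3}: V {1,2,4,5,7,8}->{1}; X {2,3,4,6}->{2}; Y {2,3}->{3} => REVISION
Constraint 4 (V != Y) on D(V)={1} D(Y)={3}: no change => not a revision
Total revisions = 3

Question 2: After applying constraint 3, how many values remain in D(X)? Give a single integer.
Constraint 1 (U < Y) on D(U)={1,2,3,5,7,8} D(Y)={1,2,3,6}: U {1,2,3,5,7,8}->{1,2,3,5}; Y {1,2,3,6}->{2,3,6}
Constraint 2 (Y < U) on D(Y)={2,3,6} D(U)={1,2,3,5}: Y {2,3,6}->{2,3}; U {1,2,3,5}->{3,5}
Constraint 3 (V + X = Y) on D(V)={1,2,4,5,7,8} D(X)={2,3,4,6} D(Y)={2,3}: V {1,2,4,5,7,8}->{1}; X {2,3,4,6}->{2}; Y {2,3}->{3}
So after constraint 3: D(X)={2}, size = 1

Answer: 1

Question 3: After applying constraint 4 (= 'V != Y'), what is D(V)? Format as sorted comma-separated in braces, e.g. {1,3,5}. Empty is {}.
Constraint 1 (U < Y) on D(U)={1,2,3,5,7,8} D(Y)={1,2,3,6}: U {1,2,3,5,7,8}->{1,2,3,5}; Y {1,2,3,6}->{2,3,6}
Constraint 2 (Y < U) on D(Y)={2,3,6} D(U)={1,2,3,5}: Y {2,3,6}->{2,3}; U {1,2,3,5}->{3,5}
Constraint 3 (V + X = Y) on D(V)={1,2,4,5,7,8} D(X)={2,3,4,6} D(Y)={2,3}: V {1,2,4,5,7,8}->{1}; X {2,3,4,6}->{2}; Y {2,3}->{3}
Constraint 4 (V != Y) on D(V)={1} D(Y)={3}: no change
So after constraint 4: D(V) = {1}

Answer: {1}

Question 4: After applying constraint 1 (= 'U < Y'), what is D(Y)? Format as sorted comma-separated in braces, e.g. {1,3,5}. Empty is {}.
Constraint 1 (U < Y) on D(U)={1,2,3,5,7,8} D(Y)={1,2,3,6}: U {1,2,3,5,7,8}->{1,2,3,5}; Y {1,2,3,6}->{2,3,6}
So after constraint 1: D(Y) = {2,3,6}

Answer: {2,3,6}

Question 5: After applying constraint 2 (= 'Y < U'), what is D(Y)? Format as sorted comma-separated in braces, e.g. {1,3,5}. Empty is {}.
Constraint 1 (U < Y) on D(U)={1,2,3,5,7,8} D(Y)={1,2,3,6}: U {1,2,3,5,7,8}->{1,2,3,5}; Y {1,2,3,6}->{2,3,6}
Constraint 2 (Y < U) on D(Y)={2,3,6} D(U)={1,2,3,5}: Y {2,3,6}->{2,3}; U {1,2,3,5}->{3,5}
So after constraint 2: D(Y) = {2,3}

Answer: {2,3}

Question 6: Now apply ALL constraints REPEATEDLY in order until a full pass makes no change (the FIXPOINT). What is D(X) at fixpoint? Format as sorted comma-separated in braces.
pass 0 (initial): D(X)={2,3,4,6}
pass 1: U {1,2,3,5,7,8}->{3,5}; V {1,2,4,5,7,8}->{1}; X {2,3,4,6}->{2}; Y {1,2,3,6}->{3}
pass 2: U {3,5}->{}; V {1}->{}; X {2}->{}; Y {3}->{}
pass 3: no change
Fixpoint after 3 passes: D(X) = {}

Answer: {}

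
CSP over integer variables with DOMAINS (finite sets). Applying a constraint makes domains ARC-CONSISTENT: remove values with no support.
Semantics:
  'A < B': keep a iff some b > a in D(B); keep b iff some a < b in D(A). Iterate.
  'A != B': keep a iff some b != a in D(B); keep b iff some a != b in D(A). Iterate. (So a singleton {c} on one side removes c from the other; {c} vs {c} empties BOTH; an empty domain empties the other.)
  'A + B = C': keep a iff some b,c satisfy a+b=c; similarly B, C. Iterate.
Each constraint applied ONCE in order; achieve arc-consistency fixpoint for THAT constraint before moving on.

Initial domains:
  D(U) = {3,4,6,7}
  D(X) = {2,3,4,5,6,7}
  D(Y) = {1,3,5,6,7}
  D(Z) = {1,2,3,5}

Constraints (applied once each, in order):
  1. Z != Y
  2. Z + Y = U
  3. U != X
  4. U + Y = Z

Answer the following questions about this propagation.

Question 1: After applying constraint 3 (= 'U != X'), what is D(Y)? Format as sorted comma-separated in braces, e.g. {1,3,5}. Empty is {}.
Answer: {1,3,5,6}

Derivation:
Constraint 1 (Z != Y) on D(Z)={1,2,3,5} D(Y)={1,3,5,6,7}: no change
Constraint 2 (Z + Y = U) on D(Z)={1,2,3,5} D(Y)={1,3,5,6,7} D(U)={3,4,6,7}: Y {1,3,5,6,7}->{1,3,5,6}
Constraint 3 (U != X) on D(U)={3,4,6,7} D(X)={2,3,4,5,6,7}: no change
So after constraint 3: D(Y) = {1,3,5,6}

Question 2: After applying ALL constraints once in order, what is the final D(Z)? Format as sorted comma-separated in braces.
Answer: {5}

Derivation:
Constraint 1 (Z != Y) on D(Z)={1,2,3,5} D(Y)={1,3,5,6,7}: no change
Constraint 2 (Z + Y = U) on D(Z)={1,2,3,5} D(Y)={1,3,5,6,7} D(U)={3,4,6,7}: Y {1,3,5,6,7}->{1,3,5,6}
Constraint 3 (U != X) on D(U)={3,4,6,7} D(X)={2,3,4,5,6,7}: no change
Constraint 4 (U + Y = Z) on D(U)={3,4,6,7} D(Y)={1,3,5,6} D(Z)={1,2,3,5}: U {3,4,6,7}->{4}; Y {1,3,5,6}->{1}; Z {1,2,3,5}->{5}
So after all 4 constraints: D(Z) = {5}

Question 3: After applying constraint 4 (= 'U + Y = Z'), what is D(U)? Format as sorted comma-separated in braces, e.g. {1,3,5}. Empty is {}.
Answer: {4}

Derivation:
Constraint 1 (Z != Y) on D(Z)={1,2,3,5} D(Y)={1,3,5,6,7}: no change
Constraint 2 (Z + Y = U) on D(Z)={1,2,3,5} D(Y)={1,3,5,6,7} D(U)={3,4,6,7}: Y {1,3,5,6,7}->{1,3,5,6}
Constraint 3 (U != X) on D(U)={3,4,6,7} D(X)={2,3,4,5,6,7}: no change
Constraint 4 (U + Y = Z) on D(U)={3,4,6,7} D(Y)={1,3,5,6} D(Z)={1,2,3,5}: U {3,4,6,7}->{4}; Y {1,3,5,6}->{1}; Z {1,2,3,5}->{5}
So after constraint 4: D(U) = {4}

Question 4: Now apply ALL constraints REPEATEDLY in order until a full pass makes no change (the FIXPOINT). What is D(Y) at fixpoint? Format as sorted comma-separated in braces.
Answer: {}

Derivation:
pass 0 (initial): D(Y)={1,3,5,6,7}
pass 1: U {3,4,6,7}->{4}; Y {1,3,5,6,7}->{1}; Z {1,2,3,5}->{5}
pass 2: U {4}->{}; X {2,3,4,5,6,7}->{}; Y {1}->{}; Z {5}->{}
pass 3: no change
Fixpoint after 3 passes: D(Y) = {}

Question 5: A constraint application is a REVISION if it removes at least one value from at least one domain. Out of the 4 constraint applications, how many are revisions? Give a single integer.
Constraint 1 (Z != Y) on D(Z)={1,2,3,5} D(Y)={1,3,5,6,7}: no change => not a revision
Constraint 2 (Z + Y = U) on D(Z)={1,2,3,5} D(Y)={1,3,5,6,7} D(U)={3,4,6,7}: Y {1,3,5,6,7}->{1,3,5,6} => REVISION
Constraint 3 (U != X) on D(U)={3,4,6,7} D(X)={2,3,4,5,6,7}: no change => not a revision
Constraint 4 (U + Y = Z) on D(U)={3,4,6,7} D(Y)={1,3,5,6} D(Z)={1,2,3,5}: U {3,4,6,7}->{4}; Y {1,3,5,6}->{1}; Z {1,2,3,5}->{5} => REVISION
Total revisions = 2

Answer: 2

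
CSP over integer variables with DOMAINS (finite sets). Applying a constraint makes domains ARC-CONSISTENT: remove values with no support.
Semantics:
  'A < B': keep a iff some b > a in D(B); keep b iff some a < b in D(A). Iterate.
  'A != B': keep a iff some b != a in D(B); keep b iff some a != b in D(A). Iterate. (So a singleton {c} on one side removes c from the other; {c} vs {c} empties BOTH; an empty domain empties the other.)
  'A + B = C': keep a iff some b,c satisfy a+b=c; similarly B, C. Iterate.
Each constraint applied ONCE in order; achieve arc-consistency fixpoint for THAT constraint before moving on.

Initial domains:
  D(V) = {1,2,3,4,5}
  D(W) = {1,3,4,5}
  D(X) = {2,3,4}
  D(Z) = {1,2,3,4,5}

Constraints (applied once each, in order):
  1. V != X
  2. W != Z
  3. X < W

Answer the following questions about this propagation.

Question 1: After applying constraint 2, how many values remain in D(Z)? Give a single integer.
Answer: 5

Derivation:
Constraint 1 (V != X) on D(V)={1,2,3,4,5} D(X)={2,3,4}: no change
Constraint 2 (W != Z) on D(W)={1,3,4,5} D(Z)={1,2,3,4,5}: no change
So after constraint 2: D(Z)={1,2,3,4,5}, size = 5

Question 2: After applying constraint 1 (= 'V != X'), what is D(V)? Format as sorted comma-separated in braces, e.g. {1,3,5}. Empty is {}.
Answer: {1,2,3,4,5}

Derivation:
Constraint 1 (V != X) on D(V)={1,2,3,4,5} D(X)={2,3,4}: no change
So after constraint 1: D(V) = {1,2,3,4,5}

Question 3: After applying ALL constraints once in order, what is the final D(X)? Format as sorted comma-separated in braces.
Constraint 1 (V != X) on D(V)={1,2,3,4,5} D(X)={2,3,4}: no change
Constraint 2 (W != Z) on D(W)={1,3,4,5} D(Z)={1,2,3,4,5}: no change
Constraint 3 (X < W) on D(X)={2,3,4} D(W)={1,3,4,5}: W {1,3,4,5}->{3,4,5}
So after all 3 constraints: D(X) = {2,3,4}

Answer: {2,3,4}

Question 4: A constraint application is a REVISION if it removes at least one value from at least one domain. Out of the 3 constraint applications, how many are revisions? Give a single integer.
Constraint 1 (V != X) on D(V)={1,2,3,4,5} D(X)={2,3,4}: no change => not a revision
Constraint 2 (W != Z) on D(W)={1,3,4,5} D(Z)={1,2,3,4,5}: no change => not a revision
Constraint 3 (X < W) on D(X)={2,3,4} D(W)={1,3,4,5}: W {1,3,4,5}->{3,4,5} => REVISION
Total revisions = 1

Answer: 1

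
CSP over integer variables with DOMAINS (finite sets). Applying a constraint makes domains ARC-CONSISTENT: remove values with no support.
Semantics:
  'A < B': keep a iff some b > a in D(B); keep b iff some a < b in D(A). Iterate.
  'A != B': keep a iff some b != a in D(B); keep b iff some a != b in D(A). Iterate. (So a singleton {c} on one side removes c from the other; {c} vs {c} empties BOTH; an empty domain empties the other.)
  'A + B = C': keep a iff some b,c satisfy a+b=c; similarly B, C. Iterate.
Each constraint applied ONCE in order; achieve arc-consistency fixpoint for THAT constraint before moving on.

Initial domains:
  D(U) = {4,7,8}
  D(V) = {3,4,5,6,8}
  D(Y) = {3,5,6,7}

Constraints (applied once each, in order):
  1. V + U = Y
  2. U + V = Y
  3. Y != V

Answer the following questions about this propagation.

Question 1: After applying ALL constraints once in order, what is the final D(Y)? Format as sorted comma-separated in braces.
Answer: {7}

Derivation:
Constraint 1 (V + U = Y) on D(V)={3,4,5,6,8} D(U)={4,7,8} D(Y)={3,5,6,7}: V {3,4,5,6,8}->{3}; U {4,7,8}->{4}; Y {3,5,6,7}->{7}
Constraint 2 (U + V = Y) on D(U)={4} D(V)={3} D(Y)={7}: no change
Constraint 3 (Y != V) on D(Y)={7} D(V)={3}: no change
So after all 3 constraints: D(Y) = {7}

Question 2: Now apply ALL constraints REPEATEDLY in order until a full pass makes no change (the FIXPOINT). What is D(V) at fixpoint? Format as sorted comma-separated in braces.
pass 0 (initial): D(V)={3,4,5,6,8}
pass 1: U {4,7,8}->{4}; V {3,4,5,6,8}->{3}; Y {3,5,6,7}->{7}
pass 2: no change
Fixpoint after 2 passes: D(V) = {3}

Answer: {3}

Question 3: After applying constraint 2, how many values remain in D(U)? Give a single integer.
Answer: 1

Derivation:
Constraint 1 (V + U = Y) on D(V)={3,4,5,6,8} D(U)={4,7,8} D(Y)={3,5,6,7}: V {3,4,5,6,8}->{3}; U {4,7,8}->{4}; Y {3,5,6,7}->{7}
Constraint 2 (U + V = Y) on D(U)={4} D(V)={3} D(Y)={7}: no change
So after constraint 2: D(U)={4}, size = 1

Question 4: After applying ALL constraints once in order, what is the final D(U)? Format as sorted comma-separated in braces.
Answer: {4}

Derivation:
Constraint 1 (V + U = Y) on D(V)={3,4,5,6,8} D(U)={4,7,8} D(Y)={3,5,6,7}: V {3,4,5,6,8}->{3}; U {4,7,8}->{4}; Y {3,5,6,7}->{7}
Constraint 2 (U + V = Y) on D(U)={4} D(V)={3} D(Y)={7}: no change
Constraint 3 (Y != V) on D(Y)={7} D(V)={3}: no change
So after all 3 constraints: D(U) = {4}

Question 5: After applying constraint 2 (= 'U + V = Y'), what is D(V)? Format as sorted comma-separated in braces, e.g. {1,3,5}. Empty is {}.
Constraint 1 (V + U = Y) on D(V)={3,4,5,6,8} D(U)={4,7,8} D(Y)={3,5,6,7}: V {3,4,5,6,8}->{3}; U {4,7,8}->{4}; Y {3,5,6,7}->{7}
Constraint 2 (U + V = Y) on D(U)={4} D(V)={3} D(Y)={7}: no change
So after constraint 2: D(V) = {3}

Answer: {3}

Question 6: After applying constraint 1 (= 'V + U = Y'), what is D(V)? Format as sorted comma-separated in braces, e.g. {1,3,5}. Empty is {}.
Constraint 1 (V + U = Y) on D(V)={3,4,5,6,8} D(U)={4,7,8} D(Y)={3,5,6,7}: V {3,4,5,6,8}->{3}; U {4,7,8}->{4}; Y {3,5,6,7}->{7}
So after constraint 1: D(V) = {3}

Answer: {3}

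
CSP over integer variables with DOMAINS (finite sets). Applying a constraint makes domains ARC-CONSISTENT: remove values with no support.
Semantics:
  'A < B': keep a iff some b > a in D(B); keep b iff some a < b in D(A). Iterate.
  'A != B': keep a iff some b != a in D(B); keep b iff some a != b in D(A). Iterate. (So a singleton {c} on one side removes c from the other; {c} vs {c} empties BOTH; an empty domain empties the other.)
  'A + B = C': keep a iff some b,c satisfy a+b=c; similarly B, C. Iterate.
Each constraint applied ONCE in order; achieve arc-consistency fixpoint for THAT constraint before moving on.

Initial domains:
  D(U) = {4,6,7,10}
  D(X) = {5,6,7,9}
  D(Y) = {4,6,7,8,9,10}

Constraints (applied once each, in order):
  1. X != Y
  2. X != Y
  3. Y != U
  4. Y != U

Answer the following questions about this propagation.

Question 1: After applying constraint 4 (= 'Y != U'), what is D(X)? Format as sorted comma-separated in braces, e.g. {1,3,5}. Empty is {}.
Answer: {5,6,7,9}

Derivation:
Constraint 1 (X != Y) on D(X)={5,6,7,9} D(Y)={4,6,7,8,9,10}: no change
Constraint 2 (X != Y) on D(X)={5,6,7,9} D(Y)={4,6,7,8,9,10}: no change
Constraint 3 (Y != U) on D(Y)={4,6,7,8,9,10} D(U)={4,6,7,10}: no change
Constraint 4 (Y != U) on D(Y)={4,6,7,8,9,10} D(U)={4,6,7,10}: no change
So after constraint 4: D(X) = {5,6,7,9}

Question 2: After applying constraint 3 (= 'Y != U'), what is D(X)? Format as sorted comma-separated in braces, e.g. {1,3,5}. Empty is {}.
Answer: {5,6,7,9}

Derivation:
Constraint 1 (X != Y) on D(X)={5,6,7,9} D(Y)={4,6,7,8,9,10}: no change
Constraint 2 (X != Y) on D(X)={5,6,7,9} D(Y)={4,6,7,8,9,10}: no change
Constraint 3 (Y != U) on D(Y)={4,6,7,8,9,10} D(U)={4,6,7,10}: no change
So after constraint 3: D(X) = {5,6,7,9}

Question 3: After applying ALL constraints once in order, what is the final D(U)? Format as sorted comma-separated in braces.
Answer: {4,6,7,10}

Derivation:
Constraint 1 (X != Y) on D(X)={5,6,7,9} D(Y)={4,6,7,8,9,10}: no change
Constraint 2 (X != Y) on D(X)={5,6,7,9} D(Y)={4,6,7,8,9,10}: no change
Constraint 3 (Y != U) on D(Y)={4,6,7,8,9,10} D(U)={4,6,7,10}: no change
Constraint 4 (Y != U) on D(Y)={4,6,7,8,9,10} D(U)={4,6,7,10}: no change
So after all 4 constraints: D(U) = {4,6,7,10}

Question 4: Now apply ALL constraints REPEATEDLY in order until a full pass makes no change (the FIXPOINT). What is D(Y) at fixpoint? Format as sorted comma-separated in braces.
Answer: {4,6,7,8,9,10}

Derivation:
pass 0 (initial): D(Y)={4,6,7,8,9,10}
pass 1: no change
Fixpoint after 1 passes: D(Y) = {4,6,7,8,9,10}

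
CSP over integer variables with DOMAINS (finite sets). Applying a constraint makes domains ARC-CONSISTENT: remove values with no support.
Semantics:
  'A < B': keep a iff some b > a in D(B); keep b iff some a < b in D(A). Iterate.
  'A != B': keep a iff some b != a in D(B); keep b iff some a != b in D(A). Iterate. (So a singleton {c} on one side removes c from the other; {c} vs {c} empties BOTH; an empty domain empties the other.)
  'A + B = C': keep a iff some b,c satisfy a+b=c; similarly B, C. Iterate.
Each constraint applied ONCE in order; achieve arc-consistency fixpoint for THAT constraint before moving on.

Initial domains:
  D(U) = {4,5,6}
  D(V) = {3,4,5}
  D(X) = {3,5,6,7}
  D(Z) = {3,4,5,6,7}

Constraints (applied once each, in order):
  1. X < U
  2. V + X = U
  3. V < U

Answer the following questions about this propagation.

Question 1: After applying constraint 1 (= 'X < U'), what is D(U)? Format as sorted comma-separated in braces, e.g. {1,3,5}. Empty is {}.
Constraint 1 (X < U) on D(X)={3,5,6,7} D(U)={4,5,6}: X {3,5,6,7}->{3,5}
So after constraint 1: D(U) = {4,5,6}

Answer: {4,5,6}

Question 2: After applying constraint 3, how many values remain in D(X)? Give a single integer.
Constraint 1 (X < U) on D(X)={3,5,6,7} D(U)={4,5,6}: X {3,5,6,7}->{3,5}
Constraint 2 (V + X = U) on D(V)={3,4,5} D(X)={3,5} D(U)={4,5,6}: V {3,4,5}->{3}; X {3,5}->{3}; U {4,5,6}->{6}
Constraint 3 (V < U) on D(V)={3} D(U)={6}: no change
So after constraint 3: D(X)={3}, size = 1

Answer: 1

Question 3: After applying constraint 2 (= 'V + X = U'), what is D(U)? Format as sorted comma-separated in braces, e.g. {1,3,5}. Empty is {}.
Answer: {6}

Derivation:
Constraint 1 (X < U) on D(X)={3,5,6,7} D(U)={4,5,6}: X {3,5,6,7}->{3,5}
Constraint 2 (V + X = U) on D(V)={3,4,5} D(X)={3,5} D(U)={4,5,6}: V {3,4,5}->{3}; X {3,5}->{3}; U {4,5,6}->{6}
So after constraint 2: D(U) = {6}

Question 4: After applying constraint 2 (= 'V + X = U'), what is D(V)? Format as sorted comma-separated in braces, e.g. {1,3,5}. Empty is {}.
Answer: {3}

Derivation:
Constraint 1 (X < U) on D(X)={3,5,6,7} D(U)={4,5,6}: X {3,5,6,7}->{3,5}
Constraint 2 (V + X = U) on D(V)={3,4,5} D(X)={3,5} D(U)={4,5,6}: V {3,4,5}->{3}; X {3,5}->{3}; U {4,5,6}->{6}
So after constraint 2: D(V) = {3}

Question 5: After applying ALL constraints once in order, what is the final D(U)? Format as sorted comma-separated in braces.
Answer: {6}

Derivation:
Constraint 1 (X < U) on D(X)={3,5,6,7} D(U)={4,5,6}: X {3,5,6,7}->{3,5}
Constraint 2 (V + X = U) on D(V)={3,4,5} D(X)={3,5} D(U)={4,5,6}: V {3,4,5}->{3}; X {3,5}->{3}; U {4,5,6}->{6}
Constraint 3 (V < U) on D(V)={3} D(U)={6}: no change
So after all 3 constraints: D(U) = {6}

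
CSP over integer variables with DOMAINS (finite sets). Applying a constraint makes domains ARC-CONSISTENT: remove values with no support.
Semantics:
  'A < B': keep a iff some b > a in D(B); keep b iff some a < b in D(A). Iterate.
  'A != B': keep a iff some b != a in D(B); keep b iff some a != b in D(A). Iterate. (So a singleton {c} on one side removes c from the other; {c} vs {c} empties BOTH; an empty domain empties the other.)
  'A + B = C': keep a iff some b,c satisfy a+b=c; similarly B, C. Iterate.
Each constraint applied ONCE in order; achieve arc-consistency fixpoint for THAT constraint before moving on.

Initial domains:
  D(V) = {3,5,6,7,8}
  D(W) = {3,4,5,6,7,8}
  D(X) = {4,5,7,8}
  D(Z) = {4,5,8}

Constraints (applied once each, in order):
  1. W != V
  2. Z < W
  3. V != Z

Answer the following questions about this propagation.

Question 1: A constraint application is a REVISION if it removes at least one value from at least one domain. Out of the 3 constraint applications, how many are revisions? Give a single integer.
Answer: 1

Derivation:
Constraint 1 (W != V) on D(W)={3,4,5,6,7,8} D(V)={3,5,6,7,8}: no change => not a revision
Constraint 2 (Z < W) on D(Z)={4,5,8} D(W)={3,4,5,6,7,8}: Z {4,5,8}->{4,5}; W {3,4,5,6,7,8}->{5,6,7,8} => REVISION
Constraint 3 (V != Z) on D(V)={3,5,6,7,8} D(Z)={4,5}: no change => not a revision
Total revisions = 1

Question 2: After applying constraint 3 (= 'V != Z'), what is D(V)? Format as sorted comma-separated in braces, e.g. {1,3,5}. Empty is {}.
Constraint 1 (W != V) on D(W)={3,4,5,6,7,8} D(V)={3,5,6,7,8}: no change
Constraint 2 (Z < W) on D(Z)={4,5,8} D(W)={3,4,5,6,7,8}: Z {4,5,8}->{4,5}; W {3,4,5,6,7,8}->{5,6,7,8}
Constraint 3 (V != Z) on D(V)={3,5,6,7,8} D(Z)={4,5}: no change
So after constraint 3: D(V) = {3,5,6,7,8}

Answer: {3,5,6,7,8}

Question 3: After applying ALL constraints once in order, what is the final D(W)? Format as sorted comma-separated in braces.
Constraint 1 (W != V) on D(W)={3,4,5,6,7,8} D(V)={3,5,6,7,8}: no change
Constraint 2 (Z < W) on D(Z)={4,5,8} D(W)={3,4,5,6,7,8}: Z {4,5,8}->{4,5}; W {3,4,5,6,7,8}->{5,6,7,8}
Constraint 3 (V != Z) on D(V)={3,5,6,7,8} D(Z)={4,5}: no change
So after all 3 constraints: D(W) = {5,6,7,8}

Answer: {5,6,7,8}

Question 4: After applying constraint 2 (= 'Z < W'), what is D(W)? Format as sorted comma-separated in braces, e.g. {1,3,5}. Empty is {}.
Constraint 1 (W != V) on D(W)={3,4,5,6,7,8} D(V)={3,5,6,7,8}: no change
Constraint 2 (Z < W) on D(Z)={4,5,8} D(W)={3,4,5,6,7,8}: Z {4,5,8}->{4,5}; W {3,4,5,6,7,8}->{5,6,7,8}
So after constraint 2: D(W) = {5,6,7,8}

Answer: {5,6,7,8}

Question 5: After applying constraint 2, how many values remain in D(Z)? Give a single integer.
Constraint 1 (W != V) on D(W)={3,4,5,6,7,8} D(V)={3,5,6,7,8}: no change
Constraint 2 (Z < W) on D(Z)={4,5,8} D(W)={3,4,5,6,7,8}: Z {4,5,8}->{4,5}; W {3,4,5,6,7,8}->{5,6,7,8}
So after constraint 2: D(Z)={4,5}, size = 2

Answer: 2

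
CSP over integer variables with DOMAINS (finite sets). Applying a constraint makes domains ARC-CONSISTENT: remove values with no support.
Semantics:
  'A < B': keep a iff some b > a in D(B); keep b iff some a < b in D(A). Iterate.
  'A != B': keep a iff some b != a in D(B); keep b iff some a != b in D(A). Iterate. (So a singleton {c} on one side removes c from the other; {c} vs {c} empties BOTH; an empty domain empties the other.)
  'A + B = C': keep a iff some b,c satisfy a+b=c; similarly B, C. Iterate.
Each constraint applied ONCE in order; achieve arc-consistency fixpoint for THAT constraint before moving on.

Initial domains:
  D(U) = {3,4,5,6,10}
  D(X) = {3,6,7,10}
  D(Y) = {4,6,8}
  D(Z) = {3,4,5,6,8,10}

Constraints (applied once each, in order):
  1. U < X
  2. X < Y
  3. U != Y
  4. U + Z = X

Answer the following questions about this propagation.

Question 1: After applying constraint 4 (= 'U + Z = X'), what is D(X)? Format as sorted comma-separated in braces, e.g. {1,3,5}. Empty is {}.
Constraint 1 (U < X) on D(U)={3,4,5,6,10} D(X)={3,6,7,10}: U {3,4,5,6,10}->{3,4,5,6}; X {3,6,7,10}->{6,7,10}
Constraint 2 (X < Y) on D(X)={6,7,10} D(Y)={4,6,8}: X {6,7,10}->{6,7}; Y {4,6,8}->{8}
Constraint 3 (U != Y) on D(U)={3,4,5,6} D(Y)={8}: no change
Constraint 4 (U + Z = X) on D(U)={3,4,5,6} D(Z)={3,4,5,6,8,10} D(X)={6,7}: U {3,4,5,6}->{3,4}; Z {3,4,5,6,8,10}->{3,4}
So after constraint 4: D(X) = {6,7}

Answer: {6,7}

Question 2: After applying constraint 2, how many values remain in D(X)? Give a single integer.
Answer: 2

Derivation:
Constraint 1 (U < X) on D(U)={3,4,5,6,10} D(X)={3,6,7,10}: U {3,4,5,6,10}->{3,4,5,6}; X {3,6,7,10}->{6,7,10}
Constraint 2 (X < Y) on D(X)={6,7,10} D(Y)={4,6,8}: X {6,7,10}->{6,7}; Y {4,6,8}->{8}
So after constraint 2: D(X)={6,7}, size = 2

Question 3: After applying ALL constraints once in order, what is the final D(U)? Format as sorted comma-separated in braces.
Answer: {3,4}

Derivation:
Constraint 1 (U < X) on D(U)={3,4,5,6,10} D(X)={3,6,7,10}: U {3,4,5,6,10}->{3,4,5,6}; X {3,6,7,10}->{6,7,10}
Constraint 2 (X < Y) on D(X)={6,7,10} D(Y)={4,6,8}: X {6,7,10}->{6,7}; Y {4,6,8}->{8}
Constraint 3 (U != Y) on D(U)={3,4,5,6} D(Y)={8}: no change
Constraint 4 (U + Z = X) on D(U)={3,4,5,6} D(Z)={3,4,5,6,8,10} D(X)={6,7}: U {3,4,5,6}->{3,4}; Z {3,4,5,6,8,10}->{3,4}
So after all 4 constraints: D(U) = {3,4}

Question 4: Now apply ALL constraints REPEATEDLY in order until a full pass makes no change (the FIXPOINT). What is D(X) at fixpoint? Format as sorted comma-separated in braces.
pass 0 (initial): D(X)={3,6,7,10}
pass 1: U {3,4,5,6,10}->{3,4}; X {3,6,7,10}->{6,7}; Y {4,6,8}->{8}; Z {3,4,5,6,8,10}->{3,4}
pass 2: no change
Fixpoint after 2 passes: D(X) = {6,7}

Answer: {6,7}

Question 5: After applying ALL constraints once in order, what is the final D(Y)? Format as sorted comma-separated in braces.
Constraint 1 (U < X) on D(U)={3,4,5,6,10} D(X)={3,6,7,10}: U {3,4,5,6,10}->{3,4,5,6}; X {3,6,7,10}->{6,7,10}
Constraint 2 (X < Y) on D(X)={6,7,10} D(Y)={4,6,8}: X {6,7,10}->{6,7}; Y {4,6,8}->{8}
Constraint 3 (U != Y) on D(U)={3,4,5,6} D(Y)={8}: no change
Constraint 4 (U + Z = X) on D(U)={3,4,5,6} D(Z)={3,4,5,6,8,10} D(X)={6,7}: U {3,4,5,6}->{3,4}; Z {3,4,5,6,8,10}->{3,4}
So after all 4 constraints: D(Y) = {8}

Answer: {8}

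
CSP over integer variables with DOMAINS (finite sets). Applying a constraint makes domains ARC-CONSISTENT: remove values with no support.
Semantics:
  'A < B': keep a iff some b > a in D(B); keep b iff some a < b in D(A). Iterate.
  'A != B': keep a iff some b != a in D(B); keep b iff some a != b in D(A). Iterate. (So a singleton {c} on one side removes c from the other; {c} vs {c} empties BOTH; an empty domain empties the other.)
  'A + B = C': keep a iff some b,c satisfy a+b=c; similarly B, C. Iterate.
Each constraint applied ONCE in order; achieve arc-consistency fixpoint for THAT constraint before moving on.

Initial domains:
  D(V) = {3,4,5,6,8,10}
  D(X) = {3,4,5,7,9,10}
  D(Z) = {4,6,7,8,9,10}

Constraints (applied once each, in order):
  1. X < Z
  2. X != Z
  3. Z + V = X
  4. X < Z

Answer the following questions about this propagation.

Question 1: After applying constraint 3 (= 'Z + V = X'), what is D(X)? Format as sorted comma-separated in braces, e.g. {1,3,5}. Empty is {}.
Constraint 1 (X < Z) on D(X)={3,4,5,7,9,10} D(Z)={4,6,7,8,9,10}: X {3,4,5,7,9,10}->{3,4,5,7,9}
Constraint 2 (X != Z) on D(X)={3,4,5,7,9} D(Z)={4,6,7,8,9,10}: no change
Constraint 3 (Z + V = X) on D(Z)={4,6,7,8,9,10} D(V)={3,4,5,6,8,10} D(X)={3,4,5,7,9}: Z {4,6,7,8,9,10}->{4,6}; V {3,4,5,6,8,10}->{3,5}; X {3,4,5,7,9}->{7,9}
So after constraint 3: D(X) = {7,9}

Answer: {7,9}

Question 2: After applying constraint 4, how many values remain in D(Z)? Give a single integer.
Answer: 0

Derivation:
Constraint 1 (X < Z) on D(X)={3,4,5,7,9,10} D(Z)={4,6,7,8,9,10}: X {3,4,5,7,9,10}->{3,4,5,7,9}
Constraint 2 (X != Z) on D(X)={3,4,5,7,9} D(Z)={4,6,7,8,9,10}: no change
Constraint 3 (Z + V = X) on D(Z)={4,6,7,8,9,10} D(V)={3,4,5,6,8,10} D(X)={3,4,5,7,9}: Z {4,6,7,8,9,10}->{4,6}; V {3,4,5,6,8,10}->{3,5}; X {3,4,5,7,9}->{7,9}
Constraint 4 (X < Z) on D(X)={7,9} D(Z)={4,6}: X {7,9}->{}; Z {4,6}->{}
So after constraint 4: D(Z)={}, size = 0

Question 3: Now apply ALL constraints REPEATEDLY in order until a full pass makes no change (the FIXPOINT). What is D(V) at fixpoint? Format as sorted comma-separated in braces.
Answer: {}

Derivation:
pass 0 (initial): D(V)={3,4,5,6,8,10}
pass 1: V {3,4,5,6,8,10}->{3,5}; X {3,4,5,7,9,10}->{}; Z {4,6,7,8,9,10}->{}
pass 2: V {3,5}->{}
pass 3: no change
Fixpoint after 3 passes: D(V) = {}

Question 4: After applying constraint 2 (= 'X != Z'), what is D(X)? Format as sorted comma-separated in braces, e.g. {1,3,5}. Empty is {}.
Constraint 1 (X < Z) on D(X)={3,4,5,7,9,10} D(Z)={4,6,7,8,9,10}: X {3,4,5,7,9,10}->{3,4,5,7,9}
Constraint 2 (X != Z) on D(X)={3,4,5,7,9} D(Z)={4,6,7,8,9,10}: no change
So after constraint 2: D(X) = {3,4,5,7,9}

Answer: {3,4,5,7,9}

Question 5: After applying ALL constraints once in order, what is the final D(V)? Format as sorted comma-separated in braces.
Answer: {3,5}

Derivation:
Constraint 1 (X < Z) on D(X)={3,4,5,7,9,10} D(Z)={4,6,7,8,9,10}: X {3,4,5,7,9,10}->{3,4,5,7,9}
Constraint 2 (X != Z) on D(X)={3,4,5,7,9} D(Z)={4,6,7,8,9,10}: no change
Constraint 3 (Z + V = X) on D(Z)={4,6,7,8,9,10} D(V)={3,4,5,6,8,10} D(X)={3,4,5,7,9}: Z {4,6,7,8,9,10}->{4,6}; V {3,4,5,6,8,10}->{3,5}; X {3,4,5,7,9}->{7,9}
Constraint 4 (X < Z) on D(X)={7,9} D(Z)={4,6}: X {7,9}->{}; Z {4,6}->{}
So after all 4 constraints: D(V) = {3,5}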